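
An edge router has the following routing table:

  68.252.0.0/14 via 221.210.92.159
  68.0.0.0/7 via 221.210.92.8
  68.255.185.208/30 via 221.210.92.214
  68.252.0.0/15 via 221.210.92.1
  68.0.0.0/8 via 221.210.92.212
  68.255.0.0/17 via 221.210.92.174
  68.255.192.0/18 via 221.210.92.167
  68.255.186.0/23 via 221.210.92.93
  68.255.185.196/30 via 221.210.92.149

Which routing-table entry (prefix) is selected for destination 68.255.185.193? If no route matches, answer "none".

68.252.0.0/14

Entries matching 68.255.185.193:
  68.0.0.0/7 (68.0.0.0 - 69.255.255.255)
  68.0.0.0/8 (68.0.0.0 - 68.255.255.255)
  68.252.0.0/14 (68.252.0.0 - 68.255.255.255)
Most specific is 68.252.0.0/14.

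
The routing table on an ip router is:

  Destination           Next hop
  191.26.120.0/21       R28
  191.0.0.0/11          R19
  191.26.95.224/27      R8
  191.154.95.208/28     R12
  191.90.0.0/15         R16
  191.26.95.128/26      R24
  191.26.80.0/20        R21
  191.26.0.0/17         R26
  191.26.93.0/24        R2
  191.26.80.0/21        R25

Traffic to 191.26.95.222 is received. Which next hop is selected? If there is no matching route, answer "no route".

Routes whose prefix contains 191.26.95.222:
  191.0.0.0/11 (191.0.0.0 - 191.31.255.255) -> R19
  191.26.0.0/17 (191.26.0.0 - 191.26.127.255) -> R26
  191.26.80.0/20 (191.26.80.0 - 191.26.95.255) -> R21
More-specific entries that do NOT match:
  191.154.95.208/28 (191.154.95.208 - 191.154.95.223) does not contain 191.26.95.222
  191.26.95.224/27 (191.26.95.224 - 191.26.95.255) does not contain 191.26.95.222
  191.26.95.128/26 (191.26.95.128 - 191.26.95.191) does not contain 191.26.95.222
  191.26.93.0/24 (191.26.93.0 - 191.26.93.255) does not contain 191.26.95.222
  191.26.120.0/21 (191.26.120.0 - 191.26.127.255) does not contain 191.26.95.222
  191.26.80.0/21 (191.26.80.0 - 191.26.87.255) does not contain 191.26.95.222
Longest matching prefix is /20 -> next hop R21.

R21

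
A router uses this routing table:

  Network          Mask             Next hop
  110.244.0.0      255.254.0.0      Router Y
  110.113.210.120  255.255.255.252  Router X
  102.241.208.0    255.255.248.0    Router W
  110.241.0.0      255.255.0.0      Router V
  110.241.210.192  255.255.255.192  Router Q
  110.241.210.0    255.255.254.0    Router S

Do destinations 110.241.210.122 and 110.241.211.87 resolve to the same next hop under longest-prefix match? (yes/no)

yes

110.241.210.122: longest match 110.241.210.0/23 -> Router S
110.241.211.87: longest match 110.241.210.0/23 -> Router S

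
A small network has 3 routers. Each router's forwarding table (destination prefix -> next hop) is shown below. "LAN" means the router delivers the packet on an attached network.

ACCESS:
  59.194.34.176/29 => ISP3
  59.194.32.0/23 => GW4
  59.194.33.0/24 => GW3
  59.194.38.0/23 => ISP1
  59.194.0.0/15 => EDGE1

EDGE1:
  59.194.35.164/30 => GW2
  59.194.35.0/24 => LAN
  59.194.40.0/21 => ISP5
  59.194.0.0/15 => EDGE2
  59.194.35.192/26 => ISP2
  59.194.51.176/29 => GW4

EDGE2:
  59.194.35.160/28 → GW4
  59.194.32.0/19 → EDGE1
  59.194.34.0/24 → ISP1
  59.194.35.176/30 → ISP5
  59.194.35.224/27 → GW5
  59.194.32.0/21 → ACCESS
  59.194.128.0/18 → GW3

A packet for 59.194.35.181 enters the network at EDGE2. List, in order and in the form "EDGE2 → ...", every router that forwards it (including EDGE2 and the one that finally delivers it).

At EDGE2: longest match for 59.194.35.181 is 59.194.32.0/21 -> ACCESS
At ACCESS: longest match for 59.194.35.181 is 59.194.0.0/15 -> EDGE1
At EDGE1: longest match for 59.194.35.181 is 59.194.35.0/24 -> LAN

EDGE2 → ACCESS → EDGE1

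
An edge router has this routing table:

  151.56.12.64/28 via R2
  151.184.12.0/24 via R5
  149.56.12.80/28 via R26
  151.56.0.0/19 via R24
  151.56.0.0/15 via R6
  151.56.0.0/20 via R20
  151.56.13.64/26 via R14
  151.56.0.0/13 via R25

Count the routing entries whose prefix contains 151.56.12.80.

4

Prefixes containing 151.56.12.80:
  151.56.0.0/13 (151.56.0.0 - 151.63.255.255)
  151.56.0.0/15 (151.56.0.0 - 151.57.255.255)
  151.56.0.0/19 (151.56.0.0 - 151.56.31.255)
  151.56.0.0/20 (151.56.0.0 - 151.56.15.255)
Total matching entries: 4.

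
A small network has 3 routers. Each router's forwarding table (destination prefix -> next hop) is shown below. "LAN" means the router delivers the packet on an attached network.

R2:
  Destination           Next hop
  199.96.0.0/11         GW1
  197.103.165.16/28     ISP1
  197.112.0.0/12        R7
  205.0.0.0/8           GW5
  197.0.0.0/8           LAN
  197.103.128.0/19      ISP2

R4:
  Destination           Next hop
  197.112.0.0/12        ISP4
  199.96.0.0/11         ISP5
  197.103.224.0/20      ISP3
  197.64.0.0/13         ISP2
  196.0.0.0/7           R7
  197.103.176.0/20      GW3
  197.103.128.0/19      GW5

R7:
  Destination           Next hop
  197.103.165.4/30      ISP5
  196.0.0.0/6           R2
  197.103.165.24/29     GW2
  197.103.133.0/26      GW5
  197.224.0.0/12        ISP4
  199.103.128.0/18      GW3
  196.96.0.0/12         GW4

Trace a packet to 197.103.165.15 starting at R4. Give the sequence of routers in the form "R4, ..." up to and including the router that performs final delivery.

R4, R7, R2

At R4: longest match for 197.103.165.15 is 196.0.0.0/7 -> R7
At R7: longest match for 197.103.165.15 is 196.0.0.0/6 -> R2
At R2: longest match for 197.103.165.15 is 197.0.0.0/8 -> LAN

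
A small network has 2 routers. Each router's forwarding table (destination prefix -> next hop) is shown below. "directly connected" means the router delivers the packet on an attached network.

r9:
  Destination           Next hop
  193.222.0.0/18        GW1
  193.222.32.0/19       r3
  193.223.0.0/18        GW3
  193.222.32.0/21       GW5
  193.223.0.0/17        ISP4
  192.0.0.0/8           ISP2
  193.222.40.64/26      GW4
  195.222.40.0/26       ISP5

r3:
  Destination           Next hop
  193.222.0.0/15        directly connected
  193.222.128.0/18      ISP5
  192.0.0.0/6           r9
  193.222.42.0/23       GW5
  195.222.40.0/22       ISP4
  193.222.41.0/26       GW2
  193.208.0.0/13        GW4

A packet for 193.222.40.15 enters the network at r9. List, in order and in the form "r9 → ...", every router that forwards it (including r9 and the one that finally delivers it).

r9 → r3

At r9: longest match for 193.222.40.15 is 193.222.32.0/19 -> r3
At r3: longest match for 193.222.40.15 is 193.222.0.0/15 -> directly connected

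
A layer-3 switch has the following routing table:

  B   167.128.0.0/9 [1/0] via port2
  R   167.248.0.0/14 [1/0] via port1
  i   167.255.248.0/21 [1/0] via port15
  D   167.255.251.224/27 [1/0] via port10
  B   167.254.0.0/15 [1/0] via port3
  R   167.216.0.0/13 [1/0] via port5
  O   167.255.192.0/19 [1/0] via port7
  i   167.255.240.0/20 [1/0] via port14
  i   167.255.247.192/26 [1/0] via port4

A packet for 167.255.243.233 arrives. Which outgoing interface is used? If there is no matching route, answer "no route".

Routes whose prefix contains 167.255.243.233:
  167.128.0.0/9 (167.128.0.0 - 167.255.255.255) -> port2
  167.254.0.0/15 (167.254.0.0 - 167.255.255.255) -> port3
  167.255.240.0/20 (167.255.240.0 - 167.255.255.255) -> port14
More-specific entries that do NOT match:
  167.255.251.224/27 (167.255.251.224 - 167.255.251.255) does not contain 167.255.243.233
  167.255.247.192/26 (167.255.247.192 - 167.255.247.255) does not contain 167.255.243.233
  167.255.248.0/21 (167.255.248.0 - 167.255.255.255) does not contain 167.255.243.233
Longest matching prefix is /20 -> interface port14.

port14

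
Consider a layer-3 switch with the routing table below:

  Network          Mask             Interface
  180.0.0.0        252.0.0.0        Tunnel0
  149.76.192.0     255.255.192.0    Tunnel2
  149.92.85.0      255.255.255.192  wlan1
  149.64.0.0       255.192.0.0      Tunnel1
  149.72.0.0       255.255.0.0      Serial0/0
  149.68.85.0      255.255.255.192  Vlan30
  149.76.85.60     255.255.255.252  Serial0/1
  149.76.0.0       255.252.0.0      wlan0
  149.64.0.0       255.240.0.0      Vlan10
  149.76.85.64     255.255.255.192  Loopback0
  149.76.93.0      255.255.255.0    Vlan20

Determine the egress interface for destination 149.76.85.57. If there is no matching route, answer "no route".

Routes whose prefix contains 149.76.85.57:
  149.64.0.0/10 (149.64.0.0 - 149.127.255.255) -> Tunnel1
  149.64.0.0/12 (149.64.0.0 - 149.79.255.255) -> Vlan10
  149.76.0.0/14 (149.76.0.0 - 149.79.255.255) -> wlan0
More-specific entries that do NOT match:
  149.76.85.60/30 (149.76.85.60 - 149.76.85.63) does not contain 149.76.85.57
  149.92.85.0/26 (149.92.85.0 - 149.92.85.63) does not contain 149.76.85.57
  149.68.85.0/26 (149.68.85.0 - 149.68.85.63) does not contain 149.76.85.57
  149.76.85.64/26 (149.76.85.64 - 149.76.85.127) does not contain 149.76.85.57
  149.76.93.0/24 (149.76.93.0 - 149.76.93.255) does not contain 149.76.85.57
  149.76.192.0/18 (149.76.192.0 - 149.76.255.255) does not contain 149.76.85.57
  149.72.0.0/16 (149.72.0.0 - 149.72.255.255) does not contain 149.76.85.57
Longest matching prefix is /14 -> interface wlan0.

wlan0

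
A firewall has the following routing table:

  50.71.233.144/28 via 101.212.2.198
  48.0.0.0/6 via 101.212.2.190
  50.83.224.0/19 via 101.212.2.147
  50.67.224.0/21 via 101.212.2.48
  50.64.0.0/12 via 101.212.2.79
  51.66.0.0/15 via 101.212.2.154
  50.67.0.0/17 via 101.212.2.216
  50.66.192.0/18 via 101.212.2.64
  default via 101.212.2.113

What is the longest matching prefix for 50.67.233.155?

Entries matching 50.67.233.155:
  0.0.0.0/0 (default, matches everything)
  48.0.0.0/6 (48.0.0.0 - 51.255.255.255)
  50.64.0.0/12 (50.64.0.0 - 50.79.255.255)
Most specific is 50.64.0.0/12.

50.64.0.0/12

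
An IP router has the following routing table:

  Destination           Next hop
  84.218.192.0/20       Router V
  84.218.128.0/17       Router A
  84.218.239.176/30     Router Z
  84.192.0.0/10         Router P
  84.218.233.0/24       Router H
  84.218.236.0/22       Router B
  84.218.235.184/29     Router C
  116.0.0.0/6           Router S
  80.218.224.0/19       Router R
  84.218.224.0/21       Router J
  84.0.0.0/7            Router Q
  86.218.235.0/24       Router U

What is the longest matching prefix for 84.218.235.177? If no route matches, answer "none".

84.218.128.0/17

Entries matching 84.218.235.177:
  84.0.0.0/7 (84.0.0.0 - 85.255.255.255)
  84.192.0.0/10 (84.192.0.0 - 84.255.255.255)
  84.218.128.0/17 (84.218.128.0 - 84.218.255.255)
Most specific is 84.218.128.0/17.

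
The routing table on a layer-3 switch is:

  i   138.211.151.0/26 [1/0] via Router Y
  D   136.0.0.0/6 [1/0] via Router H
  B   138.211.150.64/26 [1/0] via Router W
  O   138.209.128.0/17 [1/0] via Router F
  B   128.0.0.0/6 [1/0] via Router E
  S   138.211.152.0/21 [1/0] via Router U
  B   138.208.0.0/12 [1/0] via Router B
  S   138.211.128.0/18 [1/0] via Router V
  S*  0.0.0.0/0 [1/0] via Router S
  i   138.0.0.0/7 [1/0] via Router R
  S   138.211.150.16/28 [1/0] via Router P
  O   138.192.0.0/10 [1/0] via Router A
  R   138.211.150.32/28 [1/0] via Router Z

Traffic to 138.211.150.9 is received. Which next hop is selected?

Routes whose prefix contains 138.211.150.9:
  0.0.0.0/0 (default, matches everything) -> Router S
  136.0.0.0/6 (136.0.0.0 - 139.255.255.255) -> Router H
  138.0.0.0/7 (138.0.0.0 - 139.255.255.255) -> Router R
  138.192.0.0/10 (138.192.0.0 - 138.255.255.255) -> Router A
  138.208.0.0/12 (138.208.0.0 - 138.223.255.255) -> Router B
  138.211.128.0/18 (138.211.128.0 - 138.211.191.255) -> Router V
More-specific entries that do NOT match:
  138.211.150.16/28 (138.211.150.16 - 138.211.150.31) does not contain 138.211.150.9
  138.211.150.32/28 (138.211.150.32 - 138.211.150.47) does not contain 138.211.150.9
  138.211.151.0/26 (138.211.151.0 - 138.211.151.63) does not contain 138.211.150.9
  138.211.150.64/26 (138.211.150.64 - 138.211.150.127) does not contain 138.211.150.9
  138.211.152.0/21 (138.211.152.0 - 138.211.159.255) does not contain 138.211.150.9
Longest matching prefix is /18 -> next hop Router V.

Router V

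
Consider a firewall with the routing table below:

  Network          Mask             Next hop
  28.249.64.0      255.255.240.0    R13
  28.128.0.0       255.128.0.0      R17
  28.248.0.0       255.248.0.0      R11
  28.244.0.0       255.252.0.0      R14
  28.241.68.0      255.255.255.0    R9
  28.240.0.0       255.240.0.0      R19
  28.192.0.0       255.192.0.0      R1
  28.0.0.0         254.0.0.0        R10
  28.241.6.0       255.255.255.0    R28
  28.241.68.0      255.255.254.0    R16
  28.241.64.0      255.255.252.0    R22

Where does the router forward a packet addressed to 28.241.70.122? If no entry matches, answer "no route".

Routes whose prefix contains 28.241.70.122:
  28.0.0.0/7 (28.0.0.0 - 29.255.255.255) -> R10
  28.128.0.0/9 (28.128.0.0 - 28.255.255.255) -> R17
  28.192.0.0/10 (28.192.0.0 - 28.255.255.255) -> R1
  28.240.0.0/12 (28.240.0.0 - 28.255.255.255) -> R19
More-specific entries that do NOT match:
  28.241.68.0/24 (28.241.68.0 - 28.241.68.255) does not contain 28.241.70.122
  28.241.6.0/24 (28.241.6.0 - 28.241.6.255) does not contain 28.241.70.122
  28.241.68.0/23 (28.241.68.0 - 28.241.69.255) does not contain 28.241.70.122
  28.241.64.0/22 (28.241.64.0 - 28.241.67.255) does not contain 28.241.70.122
  28.249.64.0/20 (28.249.64.0 - 28.249.79.255) does not contain 28.241.70.122
  28.244.0.0/14 (28.244.0.0 - 28.247.255.255) does not contain 28.241.70.122
  28.248.0.0/13 (28.248.0.0 - 28.255.255.255) does not contain 28.241.70.122
Longest matching prefix is /12 -> next hop R19.

R19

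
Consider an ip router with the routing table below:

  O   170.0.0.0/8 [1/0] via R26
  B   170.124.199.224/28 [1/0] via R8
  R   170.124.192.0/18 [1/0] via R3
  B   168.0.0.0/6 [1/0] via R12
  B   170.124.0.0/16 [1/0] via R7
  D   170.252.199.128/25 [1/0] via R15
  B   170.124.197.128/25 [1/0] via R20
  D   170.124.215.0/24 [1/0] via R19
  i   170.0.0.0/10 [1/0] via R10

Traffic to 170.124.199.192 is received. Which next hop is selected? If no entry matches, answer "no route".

R3

Routes whose prefix contains 170.124.199.192:
  168.0.0.0/6 (168.0.0.0 - 171.255.255.255) -> R12
  170.0.0.0/8 (170.0.0.0 - 170.255.255.255) -> R26
  170.124.0.0/16 (170.124.0.0 - 170.124.255.255) -> R7
  170.124.192.0/18 (170.124.192.0 - 170.124.255.255) -> R3
More-specific entries that do NOT match:
  170.124.199.224/28 (170.124.199.224 - 170.124.199.239) does not contain 170.124.199.192
  170.252.199.128/25 (170.252.199.128 - 170.252.199.255) does not contain 170.124.199.192
  170.124.197.128/25 (170.124.197.128 - 170.124.197.255) does not contain 170.124.199.192
  170.124.215.0/24 (170.124.215.0 - 170.124.215.255) does not contain 170.124.199.192
Longest matching prefix is /18 -> next hop R3.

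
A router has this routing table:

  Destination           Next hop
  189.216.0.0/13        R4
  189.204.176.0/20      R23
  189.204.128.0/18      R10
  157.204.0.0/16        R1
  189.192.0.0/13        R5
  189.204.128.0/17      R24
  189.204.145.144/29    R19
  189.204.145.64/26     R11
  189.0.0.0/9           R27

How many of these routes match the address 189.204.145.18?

2

Prefixes containing 189.204.145.18:
  189.204.128.0/17 (189.204.128.0 - 189.204.255.255)
  189.204.128.0/18 (189.204.128.0 - 189.204.191.255)
Total matching entries: 2.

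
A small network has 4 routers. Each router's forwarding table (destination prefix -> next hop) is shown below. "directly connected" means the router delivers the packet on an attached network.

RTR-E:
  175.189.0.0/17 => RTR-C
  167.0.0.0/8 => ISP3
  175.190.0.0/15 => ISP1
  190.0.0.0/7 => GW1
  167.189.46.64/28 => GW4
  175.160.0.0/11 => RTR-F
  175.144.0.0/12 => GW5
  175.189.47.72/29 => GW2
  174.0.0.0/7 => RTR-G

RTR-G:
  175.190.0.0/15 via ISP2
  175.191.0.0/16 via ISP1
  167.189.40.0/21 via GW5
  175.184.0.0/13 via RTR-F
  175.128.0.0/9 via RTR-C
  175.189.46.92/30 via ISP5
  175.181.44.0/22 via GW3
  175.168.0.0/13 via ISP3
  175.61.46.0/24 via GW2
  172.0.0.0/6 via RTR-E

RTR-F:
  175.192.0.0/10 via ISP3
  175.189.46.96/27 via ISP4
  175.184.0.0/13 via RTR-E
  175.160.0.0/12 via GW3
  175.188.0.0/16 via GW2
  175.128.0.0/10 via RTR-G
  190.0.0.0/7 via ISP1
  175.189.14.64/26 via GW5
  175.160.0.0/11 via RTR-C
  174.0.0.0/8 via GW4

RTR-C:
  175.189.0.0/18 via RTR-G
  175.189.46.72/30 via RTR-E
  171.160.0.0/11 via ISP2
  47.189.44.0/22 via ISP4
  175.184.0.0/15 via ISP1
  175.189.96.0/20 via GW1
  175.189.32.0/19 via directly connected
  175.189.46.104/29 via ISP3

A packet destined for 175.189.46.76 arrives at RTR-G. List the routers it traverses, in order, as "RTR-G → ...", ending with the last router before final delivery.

RTR-G → RTR-F → RTR-E → RTR-C

At RTR-G: longest match for 175.189.46.76 is 175.184.0.0/13 -> RTR-F
At RTR-F: longest match for 175.189.46.76 is 175.184.0.0/13 -> RTR-E
At RTR-E: longest match for 175.189.46.76 is 175.189.0.0/17 -> RTR-C
At RTR-C: longest match for 175.189.46.76 is 175.189.32.0/19 -> directly connected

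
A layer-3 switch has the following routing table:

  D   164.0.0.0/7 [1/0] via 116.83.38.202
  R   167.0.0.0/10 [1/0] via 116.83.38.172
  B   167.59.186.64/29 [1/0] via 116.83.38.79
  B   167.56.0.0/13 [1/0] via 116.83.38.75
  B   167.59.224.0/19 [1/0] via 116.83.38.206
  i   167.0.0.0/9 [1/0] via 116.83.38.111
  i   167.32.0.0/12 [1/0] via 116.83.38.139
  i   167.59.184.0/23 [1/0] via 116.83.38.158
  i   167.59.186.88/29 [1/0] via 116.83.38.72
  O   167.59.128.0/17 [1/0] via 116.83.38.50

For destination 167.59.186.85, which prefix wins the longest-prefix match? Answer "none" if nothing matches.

Entries matching 167.59.186.85:
  167.0.0.0/9 (167.0.0.0 - 167.127.255.255)
  167.0.0.0/10 (167.0.0.0 - 167.63.255.255)
  167.56.0.0/13 (167.56.0.0 - 167.63.255.255)
  167.59.128.0/17 (167.59.128.0 - 167.59.255.255)
Most specific is 167.59.128.0/17.

167.59.128.0/17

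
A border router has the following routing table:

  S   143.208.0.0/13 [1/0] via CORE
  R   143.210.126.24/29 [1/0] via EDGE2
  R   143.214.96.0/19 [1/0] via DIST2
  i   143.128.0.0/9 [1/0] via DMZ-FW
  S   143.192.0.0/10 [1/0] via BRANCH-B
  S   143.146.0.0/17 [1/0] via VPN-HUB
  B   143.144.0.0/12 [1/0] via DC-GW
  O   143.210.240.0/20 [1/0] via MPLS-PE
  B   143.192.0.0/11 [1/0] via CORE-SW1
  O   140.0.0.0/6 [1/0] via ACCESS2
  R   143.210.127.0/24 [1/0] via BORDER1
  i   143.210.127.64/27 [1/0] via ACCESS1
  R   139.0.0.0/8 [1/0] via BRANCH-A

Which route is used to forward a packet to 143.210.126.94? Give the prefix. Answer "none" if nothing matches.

Entries matching 143.210.126.94:
  140.0.0.0/6 (140.0.0.0 - 143.255.255.255)
  143.128.0.0/9 (143.128.0.0 - 143.255.255.255)
  143.192.0.0/10 (143.192.0.0 - 143.255.255.255)
  143.192.0.0/11 (143.192.0.0 - 143.223.255.255)
  143.208.0.0/13 (143.208.0.0 - 143.215.255.255)
Most specific is 143.208.0.0/13.

143.208.0.0/13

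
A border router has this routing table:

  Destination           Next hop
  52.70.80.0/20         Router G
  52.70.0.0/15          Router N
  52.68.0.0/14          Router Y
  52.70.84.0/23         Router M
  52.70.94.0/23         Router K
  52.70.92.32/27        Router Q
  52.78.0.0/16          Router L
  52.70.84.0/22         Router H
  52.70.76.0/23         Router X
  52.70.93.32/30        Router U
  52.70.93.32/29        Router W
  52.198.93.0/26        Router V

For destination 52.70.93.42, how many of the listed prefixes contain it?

3

Prefixes containing 52.70.93.42:
  52.68.0.0/14 (52.68.0.0 - 52.71.255.255)
  52.70.0.0/15 (52.70.0.0 - 52.71.255.255)
  52.70.80.0/20 (52.70.80.0 - 52.70.95.255)
Total matching entries: 3.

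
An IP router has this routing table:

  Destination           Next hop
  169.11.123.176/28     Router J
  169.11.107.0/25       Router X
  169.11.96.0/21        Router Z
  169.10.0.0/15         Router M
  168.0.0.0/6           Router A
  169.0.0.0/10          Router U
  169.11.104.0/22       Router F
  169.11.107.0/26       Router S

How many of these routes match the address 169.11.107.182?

Prefixes containing 169.11.107.182:
  168.0.0.0/6 (168.0.0.0 - 171.255.255.255)
  169.0.0.0/10 (169.0.0.0 - 169.63.255.255)
  169.10.0.0/15 (169.10.0.0 - 169.11.255.255)
  169.11.104.0/22 (169.11.104.0 - 169.11.107.255)
Total matching entries: 4.

4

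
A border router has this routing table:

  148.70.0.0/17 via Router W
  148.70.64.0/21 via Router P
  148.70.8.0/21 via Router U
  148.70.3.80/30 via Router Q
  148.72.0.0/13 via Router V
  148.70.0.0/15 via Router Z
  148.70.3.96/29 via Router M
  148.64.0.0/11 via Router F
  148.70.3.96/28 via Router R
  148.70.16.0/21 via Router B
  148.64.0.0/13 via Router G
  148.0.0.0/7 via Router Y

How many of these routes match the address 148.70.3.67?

Prefixes containing 148.70.3.67:
  148.0.0.0/7 (148.0.0.0 - 149.255.255.255)
  148.64.0.0/11 (148.64.0.0 - 148.95.255.255)
  148.64.0.0/13 (148.64.0.0 - 148.71.255.255)
  148.70.0.0/15 (148.70.0.0 - 148.71.255.255)
  148.70.0.0/17 (148.70.0.0 - 148.70.127.255)
Total matching entries: 5.

5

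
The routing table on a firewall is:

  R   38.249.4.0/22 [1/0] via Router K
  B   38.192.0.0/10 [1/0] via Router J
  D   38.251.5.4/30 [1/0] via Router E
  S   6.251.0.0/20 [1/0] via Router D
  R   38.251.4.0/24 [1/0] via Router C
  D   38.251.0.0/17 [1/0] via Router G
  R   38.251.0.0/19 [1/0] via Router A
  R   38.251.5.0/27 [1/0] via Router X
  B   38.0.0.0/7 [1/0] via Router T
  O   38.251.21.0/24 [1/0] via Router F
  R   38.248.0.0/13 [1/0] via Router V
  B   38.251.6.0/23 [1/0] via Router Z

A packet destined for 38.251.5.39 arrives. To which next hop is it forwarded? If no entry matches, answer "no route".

Routes whose prefix contains 38.251.5.39:
  38.0.0.0/7 (38.0.0.0 - 39.255.255.255) -> Router T
  38.192.0.0/10 (38.192.0.0 - 38.255.255.255) -> Router J
  38.248.0.0/13 (38.248.0.0 - 38.255.255.255) -> Router V
  38.251.0.0/17 (38.251.0.0 - 38.251.127.255) -> Router G
  38.251.0.0/19 (38.251.0.0 - 38.251.31.255) -> Router A
More-specific entries that do NOT match:
  38.251.5.4/30 (38.251.5.4 - 38.251.5.7) does not contain 38.251.5.39
  38.251.5.0/27 (38.251.5.0 - 38.251.5.31) does not contain 38.251.5.39
  38.251.4.0/24 (38.251.4.0 - 38.251.4.255) does not contain 38.251.5.39
  38.251.21.0/24 (38.251.21.0 - 38.251.21.255) does not contain 38.251.5.39
  38.251.6.0/23 (38.251.6.0 - 38.251.7.255) does not contain 38.251.5.39
  38.249.4.0/22 (38.249.4.0 - 38.249.7.255) does not contain 38.251.5.39
  6.251.0.0/20 (6.251.0.0 - 6.251.15.255) does not contain 38.251.5.39
Longest matching prefix is /19 -> next hop Router A.

Router A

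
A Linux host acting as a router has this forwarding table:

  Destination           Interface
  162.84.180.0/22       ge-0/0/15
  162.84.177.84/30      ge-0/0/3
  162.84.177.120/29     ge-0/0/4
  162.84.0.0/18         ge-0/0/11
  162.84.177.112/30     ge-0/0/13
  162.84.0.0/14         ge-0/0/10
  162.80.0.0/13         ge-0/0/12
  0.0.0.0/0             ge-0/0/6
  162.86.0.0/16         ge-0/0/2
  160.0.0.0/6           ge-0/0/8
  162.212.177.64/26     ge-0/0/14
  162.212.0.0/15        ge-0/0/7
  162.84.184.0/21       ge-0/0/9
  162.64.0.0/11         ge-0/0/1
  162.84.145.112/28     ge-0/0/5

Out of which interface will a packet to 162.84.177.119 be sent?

ge-0/0/10

Routes whose prefix contains 162.84.177.119:
  0.0.0.0/0 (default, matches everything) -> ge-0/0/6
  160.0.0.0/6 (160.0.0.0 - 163.255.255.255) -> ge-0/0/8
  162.64.0.0/11 (162.64.0.0 - 162.95.255.255) -> ge-0/0/1
  162.80.0.0/13 (162.80.0.0 - 162.87.255.255) -> ge-0/0/12
  162.84.0.0/14 (162.84.0.0 - 162.87.255.255) -> ge-0/0/10
More-specific entries that do NOT match:
  162.84.177.84/30 (162.84.177.84 - 162.84.177.87) does not contain 162.84.177.119
  162.84.177.112/30 (162.84.177.112 - 162.84.177.115) does not contain 162.84.177.119
  162.84.177.120/29 (162.84.177.120 - 162.84.177.127) does not contain 162.84.177.119
  162.84.145.112/28 (162.84.145.112 - 162.84.145.127) does not contain 162.84.177.119
  162.212.177.64/26 (162.212.177.64 - 162.212.177.127) does not contain 162.84.177.119
  162.84.180.0/22 (162.84.180.0 - 162.84.183.255) does not contain 162.84.177.119
  162.84.184.0/21 (162.84.184.0 - 162.84.191.255) does not contain 162.84.177.119
  162.84.0.0/18 (162.84.0.0 - 162.84.63.255) does not contain 162.84.177.119
  162.86.0.0/16 (162.86.0.0 - 162.86.255.255) does not contain 162.84.177.119
  162.212.0.0/15 (162.212.0.0 - 162.213.255.255) does not contain 162.84.177.119
Longest matching prefix is /14 -> interface ge-0/0/10.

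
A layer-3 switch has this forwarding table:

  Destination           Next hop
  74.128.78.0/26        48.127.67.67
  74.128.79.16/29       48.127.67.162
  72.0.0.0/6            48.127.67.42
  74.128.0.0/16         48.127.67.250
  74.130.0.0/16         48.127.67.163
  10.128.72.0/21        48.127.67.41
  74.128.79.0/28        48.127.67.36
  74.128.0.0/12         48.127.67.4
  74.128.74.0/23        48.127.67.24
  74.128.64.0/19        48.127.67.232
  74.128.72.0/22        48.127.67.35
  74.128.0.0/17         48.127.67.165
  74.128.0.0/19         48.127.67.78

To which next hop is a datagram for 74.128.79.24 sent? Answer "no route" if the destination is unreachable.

Routes whose prefix contains 74.128.79.24:
  72.0.0.0/6 (72.0.0.0 - 75.255.255.255) -> 48.127.67.42
  74.128.0.0/12 (74.128.0.0 - 74.143.255.255) -> 48.127.67.4
  74.128.0.0/16 (74.128.0.0 - 74.128.255.255) -> 48.127.67.250
  74.128.0.0/17 (74.128.0.0 - 74.128.127.255) -> 48.127.67.165
  74.128.64.0/19 (74.128.64.0 - 74.128.95.255) -> 48.127.67.232
More-specific entries that do NOT match:
  74.128.79.16/29 (74.128.79.16 - 74.128.79.23) does not contain 74.128.79.24
  74.128.79.0/28 (74.128.79.0 - 74.128.79.15) does not contain 74.128.79.24
  74.128.78.0/26 (74.128.78.0 - 74.128.78.63) does not contain 74.128.79.24
  74.128.74.0/23 (74.128.74.0 - 74.128.75.255) does not contain 74.128.79.24
  74.128.72.0/22 (74.128.72.0 - 74.128.75.255) does not contain 74.128.79.24
  10.128.72.0/21 (10.128.72.0 - 10.128.79.255) does not contain 74.128.79.24
Longest matching prefix is /19 -> next hop 48.127.67.232.

48.127.67.232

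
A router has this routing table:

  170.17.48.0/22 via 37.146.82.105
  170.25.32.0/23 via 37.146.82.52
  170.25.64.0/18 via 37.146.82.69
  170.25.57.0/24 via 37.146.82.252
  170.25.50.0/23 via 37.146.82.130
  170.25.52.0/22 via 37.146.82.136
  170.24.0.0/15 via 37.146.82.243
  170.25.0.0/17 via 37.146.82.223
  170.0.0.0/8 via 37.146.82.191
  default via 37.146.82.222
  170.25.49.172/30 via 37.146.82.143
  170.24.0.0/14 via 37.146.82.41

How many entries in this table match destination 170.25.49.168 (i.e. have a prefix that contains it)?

Prefixes containing 170.25.49.168:
  0.0.0.0/0 (default, matches everything)
  170.0.0.0/8 (170.0.0.0 - 170.255.255.255)
  170.24.0.0/14 (170.24.0.0 - 170.27.255.255)
  170.24.0.0/15 (170.24.0.0 - 170.25.255.255)
  170.25.0.0/17 (170.25.0.0 - 170.25.127.255)
Total matching entries: 5.

5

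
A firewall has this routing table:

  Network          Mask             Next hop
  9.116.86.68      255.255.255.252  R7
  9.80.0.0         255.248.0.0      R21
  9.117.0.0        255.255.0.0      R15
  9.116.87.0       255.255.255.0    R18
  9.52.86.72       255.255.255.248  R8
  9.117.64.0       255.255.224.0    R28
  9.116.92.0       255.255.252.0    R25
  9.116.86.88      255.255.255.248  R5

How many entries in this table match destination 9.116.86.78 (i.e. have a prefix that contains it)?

No listed prefix contains 9.116.86.78.
Total matching entries: 0.

0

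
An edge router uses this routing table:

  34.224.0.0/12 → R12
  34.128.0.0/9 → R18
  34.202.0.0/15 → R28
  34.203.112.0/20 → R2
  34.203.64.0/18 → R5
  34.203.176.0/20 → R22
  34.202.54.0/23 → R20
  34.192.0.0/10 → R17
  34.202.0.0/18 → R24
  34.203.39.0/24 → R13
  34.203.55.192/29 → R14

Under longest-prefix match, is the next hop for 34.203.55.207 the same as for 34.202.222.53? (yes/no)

34.203.55.207: longest match 34.202.0.0/15 -> R28
34.202.222.53: longest match 34.202.0.0/15 -> R28

yes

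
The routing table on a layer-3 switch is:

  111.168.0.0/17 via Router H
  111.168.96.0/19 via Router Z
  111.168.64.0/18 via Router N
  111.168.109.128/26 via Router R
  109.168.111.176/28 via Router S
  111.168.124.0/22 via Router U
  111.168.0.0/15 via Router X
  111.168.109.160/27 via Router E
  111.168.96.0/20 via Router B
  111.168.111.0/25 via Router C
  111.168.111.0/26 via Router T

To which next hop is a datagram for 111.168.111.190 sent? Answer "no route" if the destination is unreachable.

Router B

Routes whose prefix contains 111.168.111.190:
  111.168.0.0/15 (111.168.0.0 - 111.169.255.255) -> Router X
  111.168.0.0/17 (111.168.0.0 - 111.168.127.255) -> Router H
  111.168.64.0/18 (111.168.64.0 - 111.168.127.255) -> Router N
  111.168.96.0/19 (111.168.96.0 - 111.168.127.255) -> Router Z
  111.168.96.0/20 (111.168.96.0 - 111.168.111.255) -> Router B
More-specific entries that do NOT match:
  109.168.111.176/28 (109.168.111.176 - 109.168.111.191) does not contain 111.168.111.190
  111.168.109.160/27 (111.168.109.160 - 111.168.109.191) does not contain 111.168.111.190
  111.168.109.128/26 (111.168.109.128 - 111.168.109.191) does not contain 111.168.111.190
  111.168.111.0/26 (111.168.111.0 - 111.168.111.63) does not contain 111.168.111.190
  111.168.111.0/25 (111.168.111.0 - 111.168.111.127) does not contain 111.168.111.190
  111.168.124.0/22 (111.168.124.0 - 111.168.127.255) does not contain 111.168.111.190
Longest matching prefix is /20 -> next hop Router B.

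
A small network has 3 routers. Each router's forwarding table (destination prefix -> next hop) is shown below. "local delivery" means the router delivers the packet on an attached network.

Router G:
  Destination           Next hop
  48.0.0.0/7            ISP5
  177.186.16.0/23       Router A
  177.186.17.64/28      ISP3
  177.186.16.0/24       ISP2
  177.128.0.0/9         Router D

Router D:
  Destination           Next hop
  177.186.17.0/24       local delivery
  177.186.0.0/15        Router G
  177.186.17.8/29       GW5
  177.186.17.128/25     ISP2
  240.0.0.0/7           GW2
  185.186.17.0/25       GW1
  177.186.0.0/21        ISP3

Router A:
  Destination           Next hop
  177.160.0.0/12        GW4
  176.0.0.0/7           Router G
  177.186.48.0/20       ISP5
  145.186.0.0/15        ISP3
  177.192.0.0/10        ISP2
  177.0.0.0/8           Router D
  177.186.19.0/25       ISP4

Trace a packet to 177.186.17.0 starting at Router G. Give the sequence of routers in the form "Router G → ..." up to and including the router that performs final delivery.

Router G → Router A → Router D

At Router G: longest match for 177.186.17.0 is 177.186.16.0/23 -> Router A
At Router A: longest match for 177.186.17.0 is 177.0.0.0/8 -> Router D
At Router D: longest match for 177.186.17.0 is 177.186.17.0/24 -> local delivery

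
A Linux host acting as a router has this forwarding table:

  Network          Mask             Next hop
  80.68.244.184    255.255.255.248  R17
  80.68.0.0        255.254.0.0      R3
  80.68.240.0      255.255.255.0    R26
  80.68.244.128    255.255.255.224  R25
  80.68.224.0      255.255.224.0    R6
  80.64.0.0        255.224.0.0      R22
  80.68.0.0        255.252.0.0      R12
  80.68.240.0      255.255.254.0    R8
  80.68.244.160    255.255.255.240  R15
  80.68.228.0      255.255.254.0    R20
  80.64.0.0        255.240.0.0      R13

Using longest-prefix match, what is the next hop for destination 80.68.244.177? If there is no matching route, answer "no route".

Routes whose prefix contains 80.68.244.177:
  80.64.0.0/11 (80.64.0.0 - 80.95.255.255) -> R22
  80.64.0.0/12 (80.64.0.0 - 80.79.255.255) -> R13
  80.68.0.0/14 (80.68.0.0 - 80.71.255.255) -> R12
  80.68.0.0/15 (80.68.0.0 - 80.69.255.255) -> R3
  80.68.224.0/19 (80.68.224.0 - 80.68.255.255) -> R6
More-specific entries that do NOT match:
  80.68.244.184/29 (80.68.244.184 - 80.68.244.191) does not contain 80.68.244.177
  80.68.244.160/28 (80.68.244.160 - 80.68.244.175) does not contain 80.68.244.177
  80.68.244.128/27 (80.68.244.128 - 80.68.244.159) does not contain 80.68.244.177
  80.68.240.0/24 (80.68.240.0 - 80.68.240.255) does not contain 80.68.244.177
  80.68.240.0/23 (80.68.240.0 - 80.68.241.255) does not contain 80.68.244.177
  80.68.228.0/23 (80.68.228.0 - 80.68.229.255) does not contain 80.68.244.177
Longest matching prefix is /19 -> next hop R6.

R6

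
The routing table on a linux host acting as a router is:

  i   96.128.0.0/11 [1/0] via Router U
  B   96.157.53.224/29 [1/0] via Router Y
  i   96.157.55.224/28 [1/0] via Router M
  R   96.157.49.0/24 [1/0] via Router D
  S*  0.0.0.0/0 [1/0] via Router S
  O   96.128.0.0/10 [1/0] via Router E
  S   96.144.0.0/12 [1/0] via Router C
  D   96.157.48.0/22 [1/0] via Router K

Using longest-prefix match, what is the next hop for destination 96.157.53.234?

Router C

Routes whose prefix contains 96.157.53.234:
  0.0.0.0/0 (default, matches everything) -> Router S
  96.128.0.0/10 (96.128.0.0 - 96.191.255.255) -> Router E
  96.128.0.0/11 (96.128.0.0 - 96.159.255.255) -> Router U
  96.144.0.0/12 (96.144.0.0 - 96.159.255.255) -> Router C
More-specific entries that do NOT match:
  96.157.53.224/29 (96.157.53.224 - 96.157.53.231) does not contain 96.157.53.234
  96.157.55.224/28 (96.157.55.224 - 96.157.55.239) does not contain 96.157.53.234
  96.157.49.0/24 (96.157.49.0 - 96.157.49.255) does not contain 96.157.53.234
  96.157.48.0/22 (96.157.48.0 - 96.157.51.255) does not contain 96.157.53.234
Longest matching prefix is /12 -> next hop Router C.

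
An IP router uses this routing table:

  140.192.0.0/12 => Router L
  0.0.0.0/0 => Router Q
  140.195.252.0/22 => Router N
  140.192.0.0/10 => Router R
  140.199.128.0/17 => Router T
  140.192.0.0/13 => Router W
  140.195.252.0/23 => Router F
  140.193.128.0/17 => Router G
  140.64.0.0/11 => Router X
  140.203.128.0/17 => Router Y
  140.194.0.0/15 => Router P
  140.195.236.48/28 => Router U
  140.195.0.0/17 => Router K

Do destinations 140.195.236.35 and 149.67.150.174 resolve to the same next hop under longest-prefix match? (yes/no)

no

140.195.236.35: longest match 140.194.0.0/15 -> Router P
149.67.150.174: longest match 0.0.0.0/0 -> Router Q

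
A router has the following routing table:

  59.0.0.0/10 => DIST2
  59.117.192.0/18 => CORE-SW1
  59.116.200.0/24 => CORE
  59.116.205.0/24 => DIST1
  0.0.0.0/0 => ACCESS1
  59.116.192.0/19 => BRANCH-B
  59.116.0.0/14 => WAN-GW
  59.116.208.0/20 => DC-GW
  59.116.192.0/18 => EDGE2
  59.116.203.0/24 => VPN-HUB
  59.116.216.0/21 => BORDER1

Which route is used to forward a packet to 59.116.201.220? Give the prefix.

59.116.192.0/19

Entries matching 59.116.201.220:
  0.0.0.0/0 (default, matches everything)
  59.116.0.0/14 (59.116.0.0 - 59.119.255.255)
  59.116.192.0/18 (59.116.192.0 - 59.116.255.255)
  59.116.192.0/19 (59.116.192.0 - 59.116.223.255)
Most specific is 59.116.192.0/19.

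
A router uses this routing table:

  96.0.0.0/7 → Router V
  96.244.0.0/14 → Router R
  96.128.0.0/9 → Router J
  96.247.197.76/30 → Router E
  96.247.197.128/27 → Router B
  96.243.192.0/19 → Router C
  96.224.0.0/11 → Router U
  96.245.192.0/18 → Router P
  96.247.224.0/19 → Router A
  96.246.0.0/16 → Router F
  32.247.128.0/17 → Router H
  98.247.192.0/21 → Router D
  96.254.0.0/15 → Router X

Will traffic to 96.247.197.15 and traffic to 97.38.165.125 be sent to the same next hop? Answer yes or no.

96.247.197.15: longest match 96.244.0.0/14 -> Router R
97.38.165.125: longest match 96.0.0.0/7 -> Router V

no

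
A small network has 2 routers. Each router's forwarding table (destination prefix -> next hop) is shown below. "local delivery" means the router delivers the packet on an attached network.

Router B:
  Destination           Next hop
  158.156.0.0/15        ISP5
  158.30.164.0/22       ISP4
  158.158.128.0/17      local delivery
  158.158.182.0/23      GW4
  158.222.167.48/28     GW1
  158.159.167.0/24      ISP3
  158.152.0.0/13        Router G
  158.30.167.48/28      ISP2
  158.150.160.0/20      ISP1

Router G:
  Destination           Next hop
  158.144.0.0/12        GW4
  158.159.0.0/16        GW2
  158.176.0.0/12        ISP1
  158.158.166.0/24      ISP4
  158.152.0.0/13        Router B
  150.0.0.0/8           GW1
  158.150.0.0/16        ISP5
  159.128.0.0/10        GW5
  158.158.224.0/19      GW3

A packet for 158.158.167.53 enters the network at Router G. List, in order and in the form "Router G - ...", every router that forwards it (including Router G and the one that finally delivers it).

At Router G: longest match for 158.158.167.53 is 158.152.0.0/13 -> Router B
At Router B: longest match for 158.158.167.53 is 158.158.128.0/17 -> local delivery

Router G - Router B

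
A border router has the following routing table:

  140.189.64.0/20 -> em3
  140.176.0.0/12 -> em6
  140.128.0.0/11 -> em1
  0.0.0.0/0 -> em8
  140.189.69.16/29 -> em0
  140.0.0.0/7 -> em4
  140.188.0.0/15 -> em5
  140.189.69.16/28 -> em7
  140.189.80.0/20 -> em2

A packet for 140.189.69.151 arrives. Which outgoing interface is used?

Routes whose prefix contains 140.189.69.151:
  0.0.0.0/0 (default, matches everything) -> em8
  140.0.0.0/7 (140.0.0.0 - 141.255.255.255) -> em4
  140.176.0.0/12 (140.176.0.0 - 140.191.255.255) -> em6
  140.188.0.0/15 (140.188.0.0 - 140.189.255.255) -> em5
  140.189.64.0/20 (140.189.64.0 - 140.189.79.255) -> em3
More-specific entries that do NOT match:
  140.189.69.16/29 (140.189.69.16 - 140.189.69.23) does not contain 140.189.69.151
  140.189.69.16/28 (140.189.69.16 - 140.189.69.31) does not contain 140.189.69.151
Longest matching prefix is /20 -> interface em3.

em3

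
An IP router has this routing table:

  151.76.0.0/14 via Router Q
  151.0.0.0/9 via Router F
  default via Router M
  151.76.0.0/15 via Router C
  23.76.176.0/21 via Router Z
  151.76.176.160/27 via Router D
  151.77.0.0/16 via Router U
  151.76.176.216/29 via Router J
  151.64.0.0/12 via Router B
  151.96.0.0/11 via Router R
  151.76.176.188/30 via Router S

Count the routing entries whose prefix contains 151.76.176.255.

Prefixes containing 151.76.176.255:
  0.0.0.0/0 (default, matches everything)
  151.0.0.0/9 (151.0.0.0 - 151.127.255.255)
  151.64.0.0/12 (151.64.0.0 - 151.79.255.255)
  151.76.0.0/14 (151.76.0.0 - 151.79.255.255)
  151.76.0.0/15 (151.76.0.0 - 151.77.255.255)
Total matching entries: 5.

5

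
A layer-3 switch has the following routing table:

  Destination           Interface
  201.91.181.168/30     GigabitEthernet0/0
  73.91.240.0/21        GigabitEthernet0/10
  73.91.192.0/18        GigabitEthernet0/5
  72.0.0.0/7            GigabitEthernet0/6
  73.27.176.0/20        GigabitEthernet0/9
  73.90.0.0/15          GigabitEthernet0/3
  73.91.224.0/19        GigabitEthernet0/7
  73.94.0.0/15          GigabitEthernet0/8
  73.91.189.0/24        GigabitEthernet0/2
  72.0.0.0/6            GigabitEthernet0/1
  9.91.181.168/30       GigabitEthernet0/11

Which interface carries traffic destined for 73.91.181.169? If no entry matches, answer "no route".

Routes whose prefix contains 73.91.181.169:
  72.0.0.0/6 (72.0.0.0 - 75.255.255.255) -> GigabitEthernet0/1
  72.0.0.0/7 (72.0.0.0 - 73.255.255.255) -> GigabitEthernet0/6
  73.90.0.0/15 (73.90.0.0 - 73.91.255.255) -> GigabitEthernet0/3
More-specific entries that do NOT match:
  201.91.181.168/30 (201.91.181.168 - 201.91.181.171) does not contain 73.91.181.169
  9.91.181.168/30 (9.91.181.168 - 9.91.181.171) does not contain 73.91.181.169
  73.91.189.0/24 (73.91.189.0 - 73.91.189.255) does not contain 73.91.181.169
  73.91.240.0/21 (73.91.240.0 - 73.91.247.255) does not contain 73.91.181.169
  73.27.176.0/20 (73.27.176.0 - 73.27.191.255) does not contain 73.91.181.169
  73.91.224.0/19 (73.91.224.0 - 73.91.255.255) does not contain 73.91.181.169
  73.91.192.0/18 (73.91.192.0 - 73.91.255.255) does not contain 73.91.181.169
Longest matching prefix is /15 -> interface GigabitEthernet0/3.

GigabitEthernet0/3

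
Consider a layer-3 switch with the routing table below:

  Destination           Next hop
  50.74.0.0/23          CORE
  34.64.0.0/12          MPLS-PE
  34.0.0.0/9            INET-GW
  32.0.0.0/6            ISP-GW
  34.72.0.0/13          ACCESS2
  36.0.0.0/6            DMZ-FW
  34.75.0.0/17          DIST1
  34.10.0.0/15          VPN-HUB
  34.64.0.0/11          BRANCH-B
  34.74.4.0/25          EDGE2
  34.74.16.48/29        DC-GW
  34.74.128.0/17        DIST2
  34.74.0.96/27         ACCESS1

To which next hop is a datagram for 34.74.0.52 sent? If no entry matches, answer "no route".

Routes whose prefix contains 34.74.0.52:
  32.0.0.0/6 (32.0.0.0 - 35.255.255.255) -> ISP-GW
  34.0.0.0/9 (34.0.0.0 - 34.127.255.255) -> INET-GW
  34.64.0.0/11 (34.64.0.0 - 34.95.255.255) -> BRANCH-B
  34.64.0.0/12 (34.64.0.0 - 34.79.255.255) -> MPLS-PE
  34.72.0.0/13 (34.72.0.0 - 34.79.255.255) -> ACCESS2
More-specific entries that do NOT match:
  34.74.16.48/29 (34.74.16.48 - 34.74.16.55) does not contain 34.74.0.52
  34.74.0.96/27 (34.74.0.96 - 34.74.0.127) does not contain 34.74.0.52
  34.74.4.0/25 (34.74.4.0 - 34.74.4.127) does not contain 34.74.0.52
  50.74.0.0/23 (50.74.0.0 - 50.74.1.255) does not contain 34.74.0.52
  34.75.0.0/17 (34.75.0.0 - 34.75.127.255) does not contain 34.74.0.52
  34.74.128.0/17 (34.74.128.0 - 34.74.255.255) does not contain 34.74.0.52
  34.10.0.0/15 (34.10.0.0 - 34.11.255.255) does not contain 34.74.0.52
Longest matching prefix is /13 -> next hop ACCESS2.

ACCESS2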